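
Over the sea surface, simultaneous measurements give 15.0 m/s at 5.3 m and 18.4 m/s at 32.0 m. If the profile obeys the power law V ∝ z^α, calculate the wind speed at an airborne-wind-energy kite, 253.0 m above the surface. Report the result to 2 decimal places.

First find α: α = ln(V₂/V₁)/ln(z₂/z₁) = ln(18.4/15.0)/ln(32.0/5.3) = 0.20430/1.79803 = 0.1136
Extrapolate from 32.0 m to 253.0 m: V₃ = 18.4 × (253.0/32.0)^0.1136 = 18.4 × 1.2648 = 23.2728 m/s

23.27 m/s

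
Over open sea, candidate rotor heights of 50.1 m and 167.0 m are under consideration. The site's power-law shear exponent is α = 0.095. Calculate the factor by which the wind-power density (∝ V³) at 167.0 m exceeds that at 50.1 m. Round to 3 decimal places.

1.409

Speed ratio: V_B/V_A = (z_B/z_A)^α = (167.0/50.1)^0.095 = (3.3333)^0.095 = 1.12118
Power-density ratio: P_B/P_A = (V_B/V_A)³ = (1.12118)³ = 1.40936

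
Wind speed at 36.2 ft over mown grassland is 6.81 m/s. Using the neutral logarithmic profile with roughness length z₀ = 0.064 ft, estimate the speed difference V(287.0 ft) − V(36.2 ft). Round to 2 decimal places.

2.22 m/s

Log law: V₂ = V₁ · ln(z₂/z₀)/ln(z₁/z₀) = 6.81 × 8.4084/6.3379 = 9.0346 m/s
ΔV = 9.0346 − 6.81 = 2.2246 m/s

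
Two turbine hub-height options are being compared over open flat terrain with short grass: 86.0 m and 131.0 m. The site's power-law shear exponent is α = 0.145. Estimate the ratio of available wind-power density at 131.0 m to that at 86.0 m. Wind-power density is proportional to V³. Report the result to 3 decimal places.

Speed ratio: V_B/V_A = (z_B/z_A)^α = (131.0/86.0)^0.145 = (1.5233)^0.145 = 1.06292
Power-density ratio: P_B/P_A = (V_B/V_A)³ = (1.06292)³ = 1.20090

1.201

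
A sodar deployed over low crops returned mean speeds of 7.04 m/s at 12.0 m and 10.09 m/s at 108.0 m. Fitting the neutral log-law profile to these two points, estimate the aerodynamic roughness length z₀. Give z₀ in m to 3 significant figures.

z₀ ≈ 0.0753 m

Log law: V(z) ∝ ln(z/z₀). With r = V₁/V₂ = 7.04/10.09 = 0.69772,
r · ln(z₂/z₀) = ln(z₁/z₀) ⇒ ln z₀ = (ln z₁ − r·ln z₂)/(1 − r)
ln z₀ = (2.48491 − 0.69772×4.68213) / 0.30228 = -2.5867
z₀ = exp(-2.5867) = 0.07527 m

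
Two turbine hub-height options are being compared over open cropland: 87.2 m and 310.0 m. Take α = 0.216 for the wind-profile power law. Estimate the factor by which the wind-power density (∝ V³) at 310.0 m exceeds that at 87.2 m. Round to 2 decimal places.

Speed ratio: V_B/V_A = (z_B/z_A)^α = (310.0/87.2)^0.216 = (3.5550)^0.216 = 1.31517
Power-density ratio: P_B/P_A = (V_B/V_A)³ = (1.31517)³ = 2.27482

2.27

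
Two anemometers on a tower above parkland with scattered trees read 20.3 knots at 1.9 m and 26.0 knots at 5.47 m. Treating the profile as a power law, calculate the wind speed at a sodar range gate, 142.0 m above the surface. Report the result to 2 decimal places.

55.71 knots

First find α: α = ln(V₂/V₁)/ln(z₂/z₁) = ln(26.0/20.3)/ln(5.47/1.9) = 0.24748/1.05742 = 0.2340
Extrapolate from 5.47 m to 142.0 m: V₃ = 26.0 × (142.0/5.47)^0.2340 = 26.0 × 2.1429 = 55.7148 knots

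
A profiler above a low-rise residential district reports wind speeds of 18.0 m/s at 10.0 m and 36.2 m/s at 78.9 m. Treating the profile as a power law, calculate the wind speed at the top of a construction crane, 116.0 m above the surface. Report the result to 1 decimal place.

41.2 m/s

First find α: α = ln(V₂/V₁)/ln(z₂/z₁) = ln(36.2/18.0)/ln(78.9/10.0) = 0.69869/2.06560 = 0.3382
Extrapolate from 78.9 m to 116.0 m: V₃ = 36.2 × (116.0/78.9)^0.3382 = 36.2 × 1.1392 = 41.2406 m/s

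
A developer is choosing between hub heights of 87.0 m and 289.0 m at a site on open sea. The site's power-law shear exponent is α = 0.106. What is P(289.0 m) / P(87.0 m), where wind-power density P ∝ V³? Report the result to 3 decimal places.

1.465

Speed ratio: V_B/V_A = (z_B/z_A)^α = (289.0/87.0)^0.106 = (3.3218)^0.106 = 1.13571
Power-density ratio: P_B/P_A = (V_B/V_A)³ = (1.13571)³ = 1.46487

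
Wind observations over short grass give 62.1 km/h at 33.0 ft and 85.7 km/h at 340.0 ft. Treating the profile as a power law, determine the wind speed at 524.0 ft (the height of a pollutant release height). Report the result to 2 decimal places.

First find α: α = ln(V₂/V₁)/ln(z₂/z₁) = ln(85.7/62.1)/ln(340.0/33.0) = 0.32211/2.33244 = 0.1381
Extrapolate from 340.0 ft to 524.0 ft: V₃ = 85.7 × (524.0/340.0)^0.1381 = 85.7 × 1.0616 = 90.9752 km/h

90.98 km/h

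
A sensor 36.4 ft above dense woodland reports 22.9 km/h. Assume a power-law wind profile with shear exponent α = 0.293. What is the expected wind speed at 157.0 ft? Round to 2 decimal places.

Power-law profile: V₂ = V₁ · (z₂/z₁)^α
V₂ = 22.9 × (157.0/36.4)^0.293 = 22.9 × (4.3132)^0.293
    = 22.9 × 1.5346 = 35.1424 km/h

35.14 km/h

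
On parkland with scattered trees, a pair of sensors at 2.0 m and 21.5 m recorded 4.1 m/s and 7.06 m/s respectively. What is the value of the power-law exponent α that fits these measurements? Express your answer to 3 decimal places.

Power law: V₂/V₁ = (z₂/z₁)^α ⇒ α = ln(V₂/V₁) / ln(z₂/z₁)
α = ln(7.06/4.1) / ln(21.5/2.0) = ln(1.7220) / ln(10.7500)
  = 0.54346 / 2.37491 = 0.22883

α ≈ 0.229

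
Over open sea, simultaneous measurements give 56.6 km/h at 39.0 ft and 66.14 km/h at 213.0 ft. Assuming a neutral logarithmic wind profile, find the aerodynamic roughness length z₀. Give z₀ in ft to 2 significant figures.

Log law: V(z) ∝ ln(z/z₀). With r = V₁/V₂ = 56.6/66.14 = 0.85576,
r · ln(z₂/z₀) = ln(z₁/z₀) ⇒ ln z₀ = (ln z₁ − r·ln z₂)/(1 − r)
ln z₀ = (3.66356 − 0.85576×5.36129) / 0.14424 = -6.4089
z₀ = exp(-6.4089) = 0.001647 ft

z₀ ≈ 0.0016 ft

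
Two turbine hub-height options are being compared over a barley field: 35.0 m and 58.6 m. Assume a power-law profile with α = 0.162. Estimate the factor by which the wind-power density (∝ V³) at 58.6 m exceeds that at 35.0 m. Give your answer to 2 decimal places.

1.28

Speed ratio: V_B/V_A = (z_B/z_A)^α = (58.6/35.0)^0.162 = (1.6743)^0.162 = 1.08708
Power-density ratio: P_B/P_A = (V_B/V_A)³ = (1.08708)³ = 1.28464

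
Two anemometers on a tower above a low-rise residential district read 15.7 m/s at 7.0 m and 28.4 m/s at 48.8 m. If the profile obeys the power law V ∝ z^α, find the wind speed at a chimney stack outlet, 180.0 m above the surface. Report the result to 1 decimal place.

First find α: α = ln(V₂/V₁)/ln(z₂/z₁) = ln(28.4/15.7)/ln(48.8/7.0) = 0.59273/1.94182 = 0.3052
Extrapolate from 48.8 m to 180.0 m: V₃ = 28.4 × (180.0/48.8)^0.3052 = 28.4 × 1.4895 = 42.3006 m/s

42.3 m/s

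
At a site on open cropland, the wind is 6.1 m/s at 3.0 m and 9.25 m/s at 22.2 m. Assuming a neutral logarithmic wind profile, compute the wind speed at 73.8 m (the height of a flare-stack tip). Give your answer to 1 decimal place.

11.1 m/s

Log law: V ∝ ln(z/z₀). From the pair, with r = V₁/V₂ = 0.65946,
ln z₀ = (ln z₁ − r·ln z₂)/(1 − r) = (1.0986 − 0.65946×3.1001)/0.34054 = -2.7773 → z₀ = 0.06221 m
V₃ = V₁ · ln(z₃/z₀)/ln(z₁/z₀) = 6.1 × 7.0786/3.8759 = 11.1406 m/s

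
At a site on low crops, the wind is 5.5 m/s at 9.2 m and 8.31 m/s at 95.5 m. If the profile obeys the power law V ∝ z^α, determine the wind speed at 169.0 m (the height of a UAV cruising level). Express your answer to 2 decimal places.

First find α: α = ln(V₂/V₁)/ln(z₂/z₁) = ln(8.31/5.5)/ln(95.5/9.2) = 0.41271/2.33992 = 0.1764
Extrapolate from 95.5 m to 169.0 m: V₃ = 8.31 × (169.0/95.5)^0.1764 = 8.31 × 1.1059 = 9.1901 m/s

9.19 m/s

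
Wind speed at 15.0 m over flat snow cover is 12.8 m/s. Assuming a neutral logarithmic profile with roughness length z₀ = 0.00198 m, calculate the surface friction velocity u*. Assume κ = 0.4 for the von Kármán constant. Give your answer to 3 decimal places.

Log law: V(z) = (u*/κ) · ln(z/z₀) ⇒ u* = κ · V / ln(z/z₀)
u* = 0.4 × 12.8 / ln(15.0/0.00198) = 0.4 × 12.8 / 8.9327
   = 5.1200 / 8.9327 = 0.5732 m/s

u* ≈ 0.573 m/s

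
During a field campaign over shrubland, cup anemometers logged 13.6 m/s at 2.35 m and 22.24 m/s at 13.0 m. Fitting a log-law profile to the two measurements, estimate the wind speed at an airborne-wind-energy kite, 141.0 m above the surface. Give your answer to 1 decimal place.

34.3 m/s

Log law: V ∝ ln(z/z₀). From the pair, with r = V₁/V₂ = 0.61151,
ln z₀ = (ln z₁ − r·ln z₂)/(1 − r) = (0.8544 − 0.61151×2.5649)/0.38849 = -1.8381 → z₀ = 0.1591 m
V₃ = V₁ · ln(z₃/z₀)/ln(z₁/z₀) = 13.6 × 6.7869/2.6925 = 34.2808 m/s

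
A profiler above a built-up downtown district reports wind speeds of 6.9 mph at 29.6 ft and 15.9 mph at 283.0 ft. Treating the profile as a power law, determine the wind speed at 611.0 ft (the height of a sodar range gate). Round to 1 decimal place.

21.1 mph

First find α: α = ln(V₂/V₁)/ln(z₂/z₁) = ln(15.9/6.9)/ln(283.0/29.6) = 0.83480/2.25767 = 0.3698
Extrapolate from 283.0 ft to 611.0 ft: V₃ = 15.9 × (611.0/283.0)^0.3698 = 15.9 × 1.3292 = 21.1345 mph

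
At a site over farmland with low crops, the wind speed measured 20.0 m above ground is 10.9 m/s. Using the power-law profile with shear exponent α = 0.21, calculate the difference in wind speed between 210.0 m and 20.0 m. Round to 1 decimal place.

Power law: V₂ = V₁ · (z₂/z₁)^α = 10.9 × (10.5000)^0.21 = 17.8598 m/s
ΔV = 17.8598 − 10.9 = 6.9598 m/s

7.0 m/s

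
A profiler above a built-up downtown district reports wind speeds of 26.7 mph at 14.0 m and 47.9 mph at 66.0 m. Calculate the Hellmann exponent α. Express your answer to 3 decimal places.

Power law: V₂/V₁ = (z₂/z₁)^α ⇒ α = ln(V₂/V₁) / ln(z₂/z₁)
α = ln(47.9/26.7) / ln(66.0/14.0) = ln(1.7940) / ln(4.7143)
  = 0.58445 / 1.55060 = 0.37692

α ≈ 0.377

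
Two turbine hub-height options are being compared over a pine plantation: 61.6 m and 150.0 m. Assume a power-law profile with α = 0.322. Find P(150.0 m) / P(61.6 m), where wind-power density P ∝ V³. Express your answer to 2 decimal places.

2.36

Speed ratio: V_B/V_A = (z_B/z_A)^α = (150.0/61.6)^0.322 = (2.4351)^0.322 = 1.33185
Power-density ratio: P_B/P_A = (V_B/V_A)³ = (1.33185)³ = 2.36249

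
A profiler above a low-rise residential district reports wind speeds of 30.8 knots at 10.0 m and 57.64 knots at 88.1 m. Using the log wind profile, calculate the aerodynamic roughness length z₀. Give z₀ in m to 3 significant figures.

Log law: V(z) ∝ ln(z/z₀). With r = V₁/V₂ = 30.8/57.64 = 0.53435,
r · ln(z₂/z₀) = ln(z₁/z₀) ⇒ ln z₀ = (ln z₁ − r·ln z₂)/(1 − r)
ln z₀ = (2.30259 − 0.53435×4.47847) / 0.46565 = -0.1943
z₀ = exp(-0.1943) = 0.8234 m

z₀ ≈ 0.823 m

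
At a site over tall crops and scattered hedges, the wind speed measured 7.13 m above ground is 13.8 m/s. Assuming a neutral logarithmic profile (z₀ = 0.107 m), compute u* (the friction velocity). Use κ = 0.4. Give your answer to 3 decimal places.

u* ≈ 1.315 m/s

Log law: V(z) = (u*/κ) · ln(z/z₀) ⇒ u* = κ · V / ln(z/z₀)
u* = 0.4 × 13.8 / ln(7.13/0.107) = 0.4 × 13.8 / 4.1992
   = 5.5200 / 4.1992 = 1.3145 m/s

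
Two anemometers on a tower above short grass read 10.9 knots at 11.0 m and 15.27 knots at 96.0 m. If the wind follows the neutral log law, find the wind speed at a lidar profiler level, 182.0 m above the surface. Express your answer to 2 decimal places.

16.56 knots

Log law: V ∝ ln(z/z₀). From the pair, with r = V₁/V₂ = 0.71382,
ln z₀ = (ln z₁ − r·ln z₂)/(1 − r) = (2.3979 − 0.71382×4.5643)/0.28618 = -3.0058 → z₀ = 0.04950 m
V₃ = V₁ · ln(z₃/z₀)/ln(z₁/z₀) = 10.9 × 8.2098/5.4037 = 16.5603 knots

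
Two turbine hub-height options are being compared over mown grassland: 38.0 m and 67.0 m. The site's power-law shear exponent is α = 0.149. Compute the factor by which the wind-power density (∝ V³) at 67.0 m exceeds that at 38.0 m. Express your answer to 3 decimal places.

Speed ratio: V_B/V_A = (z_B/z_A)^α = (67.0/38.0)^0.149 = (1.7632)^0.149 = 1.08817
Power-density ratio: P_B/P_A = (V_B/V_A)³ = (1.08817)³ = 1.28852

1.289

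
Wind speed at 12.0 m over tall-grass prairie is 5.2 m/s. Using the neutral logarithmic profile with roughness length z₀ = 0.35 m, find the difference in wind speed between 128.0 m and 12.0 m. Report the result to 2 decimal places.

3.48 m/s

Log law: V₂ = V₁ · ln(z₂/z₀)/ln(z₁/z₀) = 5.2 × 5.9019/3.5347 = 8.6823 m/s
ΔV = 8.6823 − 5.2 = 3.4823 m/s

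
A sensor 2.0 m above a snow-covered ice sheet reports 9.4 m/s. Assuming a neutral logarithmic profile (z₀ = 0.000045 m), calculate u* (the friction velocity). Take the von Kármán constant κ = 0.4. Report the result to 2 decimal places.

Log law: V(z) = (u*/κ) · ln(z/z₀) ⇒ u* = κ · V / ln(z/z₀)
u* = 0.4 × 9.4 / ln(2.0/0.000045) = 0.4 × 9.4 / 10.7020
   = 3.7600 / 10.7020 = 0.3513 m/s

u* ≈ 0.35 m/s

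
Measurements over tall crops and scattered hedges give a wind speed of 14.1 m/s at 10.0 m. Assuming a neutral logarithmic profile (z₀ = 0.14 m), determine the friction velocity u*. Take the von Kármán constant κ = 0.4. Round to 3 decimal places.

Log law: V(z) = (u*/κ) · ln(z/z₀) ⇒ u* = κ · V / ln(z/z₀)
u* = 0.4 × 14.1 / ln(10.0/0.14) = 0.4 × 14.1 / 4.2687
   = 5.6400 / 4.2687 = 1.3212 m/s

u* ≈ 1.321 m/s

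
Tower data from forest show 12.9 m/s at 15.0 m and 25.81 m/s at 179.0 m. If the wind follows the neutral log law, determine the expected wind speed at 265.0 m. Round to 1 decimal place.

Log law: V ∝ ln(z/z₀). From the pair, with r = V₁/V₂ = 0.49981,
ln z₀ = (ln z₁ − r·ln z₂)/(1 − r) = (2.7081 − 0.49981×5.1874)/0.50019 = 0.2306 → z₀ = 1.259 m
V₃ = V₁ · ln(z₃/z₀)/ln(z₁/z₀) = 12.9 × 5.3491/2.4774 = 27.8530 m/s

27.9 m/s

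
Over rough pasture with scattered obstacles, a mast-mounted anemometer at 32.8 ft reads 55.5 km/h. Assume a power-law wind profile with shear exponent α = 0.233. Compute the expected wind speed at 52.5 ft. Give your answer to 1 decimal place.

Power-law profile: V₂ = V₁ · (z₂/z₁)^α
V₂ = 55.5 × (52.5/32.8)^0.233 = 55.5 × (1.6006)^0.233
    = 55.5 × 1.1158 = 61.9286 km/h

61.9 km/h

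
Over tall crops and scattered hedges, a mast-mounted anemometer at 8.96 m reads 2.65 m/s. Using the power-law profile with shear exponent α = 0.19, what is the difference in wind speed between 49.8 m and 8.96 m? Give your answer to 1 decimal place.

1.0 m/s

Power law: V₂ = V₁ · (z₂/z₁)^α = 2.65 × (5.5580)^0.19 = 3.6710 m/s
ΔV = 3.6710 − 2.65 = 1.0210 m/s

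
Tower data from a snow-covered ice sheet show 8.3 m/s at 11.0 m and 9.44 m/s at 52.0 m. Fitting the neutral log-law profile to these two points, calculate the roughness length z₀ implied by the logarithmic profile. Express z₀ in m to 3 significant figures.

Log law: V(z) ∝ ln(z/z₀). With r = V₁/V₂ = 8.3/9.44 = 0.87924,
r · ln(z₂/z₀) = ln(z₁/z₀) ⇒ ln z₀ = (ln z₁ − r·ln z₂)/(1 − r)
ln z₀ = (2.39790 − 0.87924×3.95124) / 0.12076 = -8.9116
z₀ = exp(-8.9116) = 0.0001348 m

z₀ ≈ 0.000135 m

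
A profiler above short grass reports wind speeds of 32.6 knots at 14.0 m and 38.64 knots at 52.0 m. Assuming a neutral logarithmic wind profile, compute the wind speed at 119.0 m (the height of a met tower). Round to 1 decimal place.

Log law: V ∝ ln(z/z₀). From the pair, with r = V₁/V₂ = 0.84369,
ln z₀ = (ln z₁ − r·ln z₂)/(1 − r) = (2.6391 − 0.84369×3.9512)/0.15631 = -4.4433 → z₀ = 0.01176 m
V₃ = V₁ · ln(z₃/z₀)/ln(z₁/z₀) = 32.6 × 9.2224/7.0823 = 42.4507 knots

42.5 knots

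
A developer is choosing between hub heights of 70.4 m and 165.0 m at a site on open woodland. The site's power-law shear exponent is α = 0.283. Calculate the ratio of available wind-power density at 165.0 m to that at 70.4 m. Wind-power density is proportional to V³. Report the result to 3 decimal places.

Speed ratio: V_B/V_A = (z_B/z_A)^α = (165.0/70.4)^0.283 = (2.3438)^0.283 = 1.27258
Power-density ratio: P_B/P_A = (V_B/V_A)³ = (1.27258)³ = 2.06089

2.061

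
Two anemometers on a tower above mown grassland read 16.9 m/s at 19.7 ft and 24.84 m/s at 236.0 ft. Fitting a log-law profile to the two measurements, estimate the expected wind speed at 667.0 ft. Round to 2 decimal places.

28.16 m/s

Log law: V ∝ ln(z/z₀). From the pair, with r = V₁/V₂ = 0.68035,
ln z₀ = (ln z₁ − r·ln z₂)/(1 − r) = (2.9806 − 0.68035×5.4638)/0.31965 = -2.3048 → z₀ = 0.09978 ft
V₃ = V₁ · ln(z₃/z₀)/ln(z₁/z₀) = 16.9 × 8.8076/5.2854 = 28.1620 m/s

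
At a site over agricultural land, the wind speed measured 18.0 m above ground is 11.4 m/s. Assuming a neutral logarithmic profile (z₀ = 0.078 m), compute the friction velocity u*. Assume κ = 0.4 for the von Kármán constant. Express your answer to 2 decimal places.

u* ≈ 0.84 m/s

Log law: V(z) = (u*/κ) · ln(z/z₀) ⇒ u* = κ · V / ln(z/z₀)
u* = 0.4 × 11.4 / ln(18.0/0.078) = 0.4 × 11.4 / 5.4414
   = 4.5600 / 5.4414 = 0.8380 m/s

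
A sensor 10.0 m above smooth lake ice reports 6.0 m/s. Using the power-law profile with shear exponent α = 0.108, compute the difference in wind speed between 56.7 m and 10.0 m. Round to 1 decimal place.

1.2 m/s

Power law: V₂ = V₁ · (z₂/z₁)^α = 6.0 × (5.6700)^0.108 = 7.2367 m/s
ΔV = 7.2367 − 6.0 = 1.2367 m/s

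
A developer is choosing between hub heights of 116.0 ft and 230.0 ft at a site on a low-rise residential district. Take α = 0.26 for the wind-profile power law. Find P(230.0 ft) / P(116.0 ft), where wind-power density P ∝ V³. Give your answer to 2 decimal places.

Speed ratio: V_B/V_A = (z_B/z_A)^α = (230.0/116.0)^0.26 = (1.9828)^0.26 = 1.19479
Power-density ratio: P_B/P_A = (V_B/V_A)³ = (1.19479)³ = 1.70557

1.71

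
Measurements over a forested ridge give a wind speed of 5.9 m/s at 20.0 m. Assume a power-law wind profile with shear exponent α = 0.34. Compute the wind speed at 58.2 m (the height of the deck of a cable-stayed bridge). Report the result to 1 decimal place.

Power-law profile: V₂ = V₁ · (z₂/z₁)^α
V₂ = 5.9 × (58.2/20.0)^0.34 = 5.9 × (2.9100)^0.34
    = 5.9 × 1.4379 = 8.4835 m/s

8.5 m/s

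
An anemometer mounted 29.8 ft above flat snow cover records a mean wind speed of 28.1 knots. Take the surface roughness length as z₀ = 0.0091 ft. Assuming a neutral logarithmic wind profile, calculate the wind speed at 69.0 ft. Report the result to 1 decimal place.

31.0 knots

Log law: V(z) ∝ ln(z/z₀), so V₂/V₁ = ln(z₂/z₀) / ln(z₁/z₀).
ln(69.0/0.0091) = 8.9336, ln(29.8/0.0091) = 8.0940
V₂ = 28.1 × 8.9336/8.0940 = 28.1 × 1.1037 = 31.0148 knots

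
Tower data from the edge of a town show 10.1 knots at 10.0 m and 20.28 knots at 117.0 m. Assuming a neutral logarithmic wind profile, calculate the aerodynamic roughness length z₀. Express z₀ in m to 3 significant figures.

Log law: V(z) ∝ ln(z/z₀). With r = V₁/V₂ = 10.1/20.28 = 0.49803,
r · ln(z₂/z₀) = ln(z₁/z₀) ⇒ ln z₀ = (ln z₁ − r·ln z₂)/(1 − r)
ln z₀ = (2.30259 − 0.49803×4.76217) / 0.50197 = -0.1377
z₀ = exp(-0.1377) = 0.8714 m

z₀ ≈ 0.871 m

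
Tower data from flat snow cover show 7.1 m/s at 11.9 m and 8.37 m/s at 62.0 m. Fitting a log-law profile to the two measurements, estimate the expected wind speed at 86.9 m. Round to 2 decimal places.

8.63 m/s

Log law: V ∝ ln(z/z₀). From the pair, with r = V₁/V₂ = 0.84827,
ln z₀ = (ln z₁ − r·ln z₂)/(1 − r) = (2.4765 − 0.84827×4.1271)/0.15173 = -6.7512 → z₀ = 0.001169 m
V₃ = V₁ · ln(z₃/z₀)/ln(z₁/z₀) = 7.1 × 11.2160/9.2277 = 8.6298 m/s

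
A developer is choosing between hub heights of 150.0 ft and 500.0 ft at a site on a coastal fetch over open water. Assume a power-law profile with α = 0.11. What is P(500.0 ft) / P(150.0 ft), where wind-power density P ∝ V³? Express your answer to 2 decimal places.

Speed ratio: V_B/V_A = (z_B/z_A)^α = (500.0/150.0)^0.11 = (3.3333)^0.11 = 1.14161
Power-density ratio: P_B/P_A = (V_B/V_A)³ = (1.14161)³ = 1.48782

1.49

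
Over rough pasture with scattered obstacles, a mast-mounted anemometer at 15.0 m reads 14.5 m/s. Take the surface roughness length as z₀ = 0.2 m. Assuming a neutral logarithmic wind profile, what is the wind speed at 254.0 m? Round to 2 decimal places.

Log law: V(z) ∝ ln(z/z₀), so V₂/V₁ = ln(z₂/z₀) / ln(z₁/z₀).
ln(254.0/0.2) = 7.1468, ln(15.0/0.2) = 4.3175
V₂ = 14.5 × 7.1468/4.3175 = 14.5 × 1.6553 = 24.0020 m/s

24.00 m/s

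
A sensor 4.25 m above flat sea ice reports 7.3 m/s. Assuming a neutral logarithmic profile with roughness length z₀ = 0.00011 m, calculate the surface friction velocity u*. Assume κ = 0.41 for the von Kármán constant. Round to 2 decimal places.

u* ≈ 0.28 m/s

Log law: V(z) = (u*/κ) · ln(z/z₀) ⇒ u* = κ · V / ln(z/z₀)
u* = 0.41 × 7.3 / ln(4.25/0.00011) = 0.41 × 7.3 / 10.5619
   = 2.9930 / 10.5619 = 0.2834 m/s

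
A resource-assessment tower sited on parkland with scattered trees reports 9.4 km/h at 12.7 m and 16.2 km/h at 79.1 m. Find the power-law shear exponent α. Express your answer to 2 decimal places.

α ≈ 0.30

Power law: V₂/V₁ = (z₂/z₁)^α ⇒ α = ln(V₂/V₁) / ln(z₂/z₁)
α = ln(16.2/9.4) / ln(79.1/12.7) = ln(1.7234) / ln(6.2283)
  = 0.54430 / 1.82911 = 0.29758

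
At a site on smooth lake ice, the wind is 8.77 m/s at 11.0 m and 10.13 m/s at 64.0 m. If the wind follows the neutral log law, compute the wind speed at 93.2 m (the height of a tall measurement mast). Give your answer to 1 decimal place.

Log law: V ∝ ln(z/z₀). From the pair, with r = V₁/V₂ = 0.86575,
ln z₀ = (ln z₁ − r·ln z₂)/(1 − r) = (2.3979 − 0.86575×4.1589)/0.13425 = -8.9579 → z₀ = 0.0001287 m
V₃ = V₁ · ln(z₃/z₀)/ln(z₁/z₀) = 8.77 × 13.4926/11.3558 = 10.4203 m/s

10.4 m/s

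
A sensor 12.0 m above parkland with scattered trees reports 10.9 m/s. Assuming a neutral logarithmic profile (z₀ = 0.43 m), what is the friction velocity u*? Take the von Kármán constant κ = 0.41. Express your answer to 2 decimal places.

Log law: V(z) = (u*/κ) · ln(z/z₀) ⇒ u* = κ · V / ln(z/z₀)
u* = 0.41 × 10.9 / ln(12.0/0.43) = 0.41 × 10.9 / 3.3289
   = 4.4690 / 3.3289 = 1.3425 m/s

u* ≈ 1.34 m/s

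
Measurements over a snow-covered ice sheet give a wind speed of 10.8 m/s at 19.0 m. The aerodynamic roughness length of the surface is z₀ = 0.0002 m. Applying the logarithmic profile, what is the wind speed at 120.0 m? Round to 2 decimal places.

Log law: V(z) ∝ ln(z/z₀), so V₂/V₁ = ln(z₂/z₀) / ln(z₁/z₀).
ln(120.0/0.0002) = 13.3047, ln(19.0/0.0002) = 11.4616
V₂ = 10.8 × 13.3047/11.4616 = 10.8 × 1.1608 = 12.5367 m/s

12.54 m/s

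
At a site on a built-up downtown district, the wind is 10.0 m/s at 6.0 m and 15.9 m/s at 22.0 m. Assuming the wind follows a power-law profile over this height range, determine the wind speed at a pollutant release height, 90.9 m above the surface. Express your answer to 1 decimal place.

26.4 m/s

First find α: α = ln(V₂/V₁)/ln(z₂/z₁) = ln(15.9/10.0)/ln(22.0/6.0) = 0.46373/1.29928 = 0.3569
Extrapolate from 22.0 m to 90.9 m: V₃ = 15.9 × (90.9/22.0)^0.3569 = 15.9 × 1.6592 = 26.3820 m/s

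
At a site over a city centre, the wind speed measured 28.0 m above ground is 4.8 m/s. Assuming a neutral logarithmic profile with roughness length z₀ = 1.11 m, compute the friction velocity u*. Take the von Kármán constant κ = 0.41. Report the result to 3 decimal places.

Log law: V(z) = (u*/κ) · ln(z/z₀) ⇒ u* = κ · V / ln(z/z₀)
u* = 0.41 × 4.8 / ln(28.0/1.11) = 0.41 × 4.8 / 3.2278
   = 1.9680 / 3.2278 = 0.6097 m/s

u* ≈ 0.610 m/s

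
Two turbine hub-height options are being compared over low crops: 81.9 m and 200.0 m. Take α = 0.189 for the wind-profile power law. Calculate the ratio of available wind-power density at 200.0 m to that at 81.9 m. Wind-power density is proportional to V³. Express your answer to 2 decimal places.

Speed ratio: V_B/V_A = (z_B/z_A)^α = (200.0/81.9)^0.189 = (2.4420)^0.189 = 1.18382
Power-density ratio: P_B/P_A = (V_B/V_A)³ = (1.18382)³ = 1.65902

1.66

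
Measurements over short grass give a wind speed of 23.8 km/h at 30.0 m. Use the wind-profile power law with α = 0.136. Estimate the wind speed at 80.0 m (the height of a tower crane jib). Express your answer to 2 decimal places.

Power-law profile: V₂ = V₁ · (z₂/z₁)^α
V₂ = 23.8 × (80.0/30.0)^0.136 = 23.8 × (2.6667)^0.136
    = 23.8 × 1.1427 = 27.1962 km/h

27.20 km/h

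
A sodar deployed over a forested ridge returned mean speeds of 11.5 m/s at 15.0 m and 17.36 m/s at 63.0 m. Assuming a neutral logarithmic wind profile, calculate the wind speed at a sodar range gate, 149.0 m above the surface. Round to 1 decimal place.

Log law: V ∝ ln(z/z₀). From the pair, with r = V₁/V₂ = 0.66244,
ln z₀ = (ln z₁ − r·ln z₂)/(1 − r) = (2.7081 − 0.66244×4.1431)/0.33756 = -0.1082 → z₀ = 0.8974 m
V₃ = V₁ · ln(z₃/z₀)/ln(z₁/z₀) = 11.5 × 5.1122/2.8163 = 20.8750 m/s

20.9 m/s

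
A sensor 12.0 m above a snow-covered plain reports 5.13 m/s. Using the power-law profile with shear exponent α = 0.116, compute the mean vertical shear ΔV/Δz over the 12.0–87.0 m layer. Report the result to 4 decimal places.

Power law: V₂ = V₁ · (z₂/z₁)^α = 5.13 × (7.2500)^0.116 = 6.4553 m/s
ΔV/Δz = (6.4553 − 5.13)/(87.0 − 12.0) = 1.3253/75.0000 = 0.01767 m/s/m

0.0177 m/s/m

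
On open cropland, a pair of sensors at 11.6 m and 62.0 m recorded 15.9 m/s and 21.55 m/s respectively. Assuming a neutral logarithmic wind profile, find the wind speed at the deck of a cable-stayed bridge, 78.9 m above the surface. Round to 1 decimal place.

22.4 m/s

Log law: V ∝ ln(z/z₀). From the pair, with r = V₁/V₂ = 0.73782,
ln z₀ = (ln z₁ − r·ln z₂)/(1 − r) = (2.4510 − 0.73782×4.1271)/0.26218 = -2.2659 → z₀ = 0.1037 m
V₃ = V₁ · ln(z₃/z₀)/ln(z₁/z₀) = 15.9 × 6.6341/4.7169 = 22.3625 m/s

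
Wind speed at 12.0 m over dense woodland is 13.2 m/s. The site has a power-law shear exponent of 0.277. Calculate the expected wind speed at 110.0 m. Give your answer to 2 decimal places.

Power-law profile: V₂ = V₁ · (z₂/z₁)^α
V₂ = 13.2 × (110.0/12.0)^0.277 = 13.2 × (9.1667)^0.277
    = 13.2 × 1.8473 = 24.3841 m/s

24.38 m/s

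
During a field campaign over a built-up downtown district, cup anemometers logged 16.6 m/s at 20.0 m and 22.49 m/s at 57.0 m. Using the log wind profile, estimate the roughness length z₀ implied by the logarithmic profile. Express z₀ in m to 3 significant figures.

Log law: V(z) ∝ ln(z/z₀). With r = V₁/V₂ = 16.6/22.49 = 0.73811,
r · ln(z₂/z₀) = ln(z₁/z₀) ⇒ ln z₀ = (ln z₁ − r·ln z₂)/(1 − r)
ln z₀ = (2.99573 − 0.73811×4.04305) / 0.26189 = 0.0440
z₀ = exp(0.0440) = 1.045 m

z₀ ≈ 1.05 m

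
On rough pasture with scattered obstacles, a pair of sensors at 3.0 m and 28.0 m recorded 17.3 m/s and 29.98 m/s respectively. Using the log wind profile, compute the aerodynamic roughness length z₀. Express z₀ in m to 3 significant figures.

z₀ ≈ 0.142 m

Log law: V(z) ∝ ln(z/z₀). With r = V₁/V₂ = 17.3/29.98 = 0.57705,
r · ln(z₂/z₀) = ln(z₁/z₀) ⇒ ln z₀ = (ln z₁ − r·ln z₂)/(1 − r)
ln z₀ = (1.09861 − 0.57705×3.33220) / 0.42295 = -1.9488
z₀ = exp(-1.9488) = 0.1424 m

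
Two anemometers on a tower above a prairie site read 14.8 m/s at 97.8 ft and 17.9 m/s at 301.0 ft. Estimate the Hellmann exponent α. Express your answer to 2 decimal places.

Power law: V₂/V₁ = (z₂/z₁)^α ⇒ α = ln(V₂/V₁) / ln(z₂/z₁)
α = ln(17.9/14.8) / ln(301.0/97.8) = ln(1.2095) / ln(3.0777)
  = 0.19017 / 1.12419 = 0.16917

α ≈ 0.17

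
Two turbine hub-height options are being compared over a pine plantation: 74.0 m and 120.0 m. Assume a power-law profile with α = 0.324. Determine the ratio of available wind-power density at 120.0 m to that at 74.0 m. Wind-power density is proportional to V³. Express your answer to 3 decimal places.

Speed ratio: V_B/V_A = (z_B/z_A)^α = (120.0/74.0)^0.324 = (1.6216)^0.324 = 1.16956
Power-density ratio: P_B/P_A = (V_B/V_A)³ = (1.16956)³ = 1.59982

1.600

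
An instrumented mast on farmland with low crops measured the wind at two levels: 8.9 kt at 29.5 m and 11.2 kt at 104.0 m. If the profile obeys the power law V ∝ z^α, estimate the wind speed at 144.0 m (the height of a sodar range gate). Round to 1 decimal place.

First find α: α = ln(V₂/V₁)/ln(z₂/z₁) = ln(11.2/8.9)/ln(104.0/29.5) = 0.22986/1.26000 = 0.1824
Extrapolate from 104.0 m to 144.0 m: V₃ = 11.2 × (144.0/104.0)^0.1824 = 11.2 × 1.0612 = 11.8850 kt

11.9 kt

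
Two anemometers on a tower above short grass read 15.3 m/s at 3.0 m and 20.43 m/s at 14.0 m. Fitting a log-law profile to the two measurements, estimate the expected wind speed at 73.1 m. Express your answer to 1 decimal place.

25.9 m/s

Log law: V ∝ ln(z/z₀). From the pair, with r = V₁/V₂ = 0.74890,
ln z₀ = (ln z₁ − r·ln z₂)/(1 − r) = (1.0986 − 0.74890×2.6391)/0.25110 = -3.4957 → z₀ = 0.03033 m
V₃ = V₁ · ln(z₃/z₀)/ln(z₁/z₀) = 15.3 × 7.7875/4.5943 = 25.9341 m/s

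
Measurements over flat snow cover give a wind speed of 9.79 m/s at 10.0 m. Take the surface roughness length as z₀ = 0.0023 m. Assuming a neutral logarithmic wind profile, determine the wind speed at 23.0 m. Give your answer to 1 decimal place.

Log law: V(z) ∝ ln(z/z₀), so V₂/V₁ = ln(z₂/z₀) / ln(z₁/z₀).
ln(23.0/0.0023) = 9.2103, ln(10.0/0.0023) = 8.3774
V₂ = 9.79 × 9.2103/8.3774 = 9.79 × 1.0994 = 10.7634 m/s

10.8 m/s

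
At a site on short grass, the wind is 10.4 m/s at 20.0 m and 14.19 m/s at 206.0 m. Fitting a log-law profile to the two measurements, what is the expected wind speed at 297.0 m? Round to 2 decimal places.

14.78 m/s

Log law: V ∝ ln(z/z₀). From the pair, with r = V₁/V₂ = 0.73291,
ln z₀ = (ln z₁ − r·ln z₂)/(1 − r) = (2.9957 − 0.73291×5.3279)/0.26709 = -3.4038 → z₀ = 0.03325 m
V₃ = V₁ · ln(z₃/z₀)/ln(z₁/z₀) = 10.4 × 9.0976/6.3996 = 14.7846 m/s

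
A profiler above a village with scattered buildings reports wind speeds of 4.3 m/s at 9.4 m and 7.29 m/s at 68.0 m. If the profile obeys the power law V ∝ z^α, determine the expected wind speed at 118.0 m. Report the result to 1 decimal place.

First find α: α = ln(V₂/V₁)/ln(z₂/z₁) = ln(7.29/4.3)/ln(68.0/9.4) = 0.52789/1.97880 = 0.2668
Extrapolate from 68.0 m to 118.0 m: V₃ = 7.29 × (118.0/68.0)^0.2668 = 7.29 × 1.1584 = 8.4447 m/s

8.4 m/s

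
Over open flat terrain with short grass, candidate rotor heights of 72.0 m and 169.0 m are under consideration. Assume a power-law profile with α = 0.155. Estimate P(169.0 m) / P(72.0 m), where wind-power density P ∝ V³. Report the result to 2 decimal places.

1.49

Speed ratio: V_B/V_A = (z_B/z_A)^α = (169.0/72.0)^0.155 = (2.3472)^0.155 = 1.14139
Power-density ratio: P_B/P_A = (V_B/V_A)³ = (1.14139)³ = 1.48699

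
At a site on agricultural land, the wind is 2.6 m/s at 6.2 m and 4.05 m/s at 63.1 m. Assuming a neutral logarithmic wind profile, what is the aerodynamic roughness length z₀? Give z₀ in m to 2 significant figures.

Log law: V(z) ∝ ln(z/z₀). With r = V₁/V₂ = 2.6/4.05 = 0.64198,
r · ln(z₂/z₀) = ln(z₁/z₀) ⇒ ln z₀ = (ln z₁ − r·ln z₂)/(1 − r)
ln z₀ = (1.82455 − 0.64198×4.14472) / 0.35802 = -2.3358
z₀ = exp(-2.3358) = 0.09674 m

z₀ ≈ 0.097 m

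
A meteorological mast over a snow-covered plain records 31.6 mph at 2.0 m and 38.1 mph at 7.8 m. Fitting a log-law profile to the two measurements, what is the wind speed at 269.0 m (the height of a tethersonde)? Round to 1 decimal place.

55.0 mph

Log law: V ∝ ln(z/z₀). From the pair, with r = V₁/V₂ = 0.82940,
ln z₀ = (ln z₁ − r·ln z₂)/(1 − r) = (0.6931 − 0.82940×2.0541)/0.17060 = -5.9233 → z₀ = 0.002676 m
V₃ = V₁ · ln(z₃/z₀)/ln(z₁/z₀) = 31.6 × 11.5180/6.6164 = 55.0098 mph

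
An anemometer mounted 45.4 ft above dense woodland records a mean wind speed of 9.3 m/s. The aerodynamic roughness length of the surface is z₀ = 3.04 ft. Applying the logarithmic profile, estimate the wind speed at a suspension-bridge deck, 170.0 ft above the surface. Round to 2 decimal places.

Log law: V(z) ∝ ln(z/z₀), so V₂/V₁ = ln(z₂/z₀) / ln(z₁/z₀).
ln(170.0/3.04) = 4.0239, ln(45.4/3.04) = 2.7037
V₂ = 9.3 × 4.0239/2.7037 = 9.3 × 1.4883 = 13.8415 m/s

13.84 m/s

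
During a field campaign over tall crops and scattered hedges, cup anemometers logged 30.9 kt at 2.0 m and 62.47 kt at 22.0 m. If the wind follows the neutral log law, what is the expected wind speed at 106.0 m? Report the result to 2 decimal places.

Log law: V ∝ ln(z/z₀). From the pair, with r = V₁/V₂ = 0.49464,
ln z₀ = (ln z₁ − r·ln z₂)/(1 − r) = (0.6931 − 0.49464×3.0910)/0.50536 = -1.6539 → z₀ = 0.1913 m
V₃ = V₁ · ln(z₃/z₀)/ln(z₁/z₀) = 30.9 × 6.3173/2.3470 = 83.1717 kt

83.17 kt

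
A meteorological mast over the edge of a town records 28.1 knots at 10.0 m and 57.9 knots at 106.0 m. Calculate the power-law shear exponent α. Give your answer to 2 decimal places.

Power law: V₂/V₁ = (z₂/z₁)^α ⇒ α = ln(V₂/V₁) / ln(z₂/z₁)
α = ln(57.9/28.1) / ln(106.0/10.0) = ln(2.0605) / ln(10.6000)
  = 0.72295 / 2.36085 = 0.30622

α ≈ 0.31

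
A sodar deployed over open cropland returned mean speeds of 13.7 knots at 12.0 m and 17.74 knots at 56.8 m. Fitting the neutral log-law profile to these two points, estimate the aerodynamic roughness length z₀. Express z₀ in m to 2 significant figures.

Log law: V(z) ∝ ln(z/z₀). With r = V₁/V₂ = 13.7/17.74 = 0.77227,
r · ln(z₂/z₀) = ln(z₁/z₀) ⇒ ln z₀ = (ln z₁ − r·ln z₂)/(1 − r)
ln z₀ = (2.48491 − 0.77227×4.03954) / 0.22773 = -2.7870
z₀ = exp(-2.7870) = 0.06161 m

z₀ ≈ 0.062 m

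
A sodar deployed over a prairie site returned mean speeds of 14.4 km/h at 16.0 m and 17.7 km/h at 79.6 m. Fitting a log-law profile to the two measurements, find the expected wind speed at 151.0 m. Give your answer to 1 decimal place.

Log law: V ∝ ln(z/z₀). From the pair, with r = V₁/V₂ = 0.81356,
ln z₀ = (ln z₁ − r·ln z₂)/(1 − r) = (2.7726 − 0.81356×4.3770)/0.18644 = -4.2285 → z₀ = 0.01457 m
V₃ = V₁ · ln(z₃/z₀)/ln(z₁/z₀) = 14.4 × 9.2458/7.0011 = 19.0169 km/h

19.0 km/h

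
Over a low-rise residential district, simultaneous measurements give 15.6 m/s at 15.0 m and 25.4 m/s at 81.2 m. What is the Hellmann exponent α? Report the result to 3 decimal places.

α ≈ 0.289

Power law: V₂/V₁ = (z₂/z₁)^α ⇒ α = ln(V₂/V₁) / ln(z₂/z₁)
α = ln(25.4/15.6) / ln(81.2/15.0) = ln(1.6282) / ln(5.4133)
  = 0.48748 / 1.68887 = 0.28864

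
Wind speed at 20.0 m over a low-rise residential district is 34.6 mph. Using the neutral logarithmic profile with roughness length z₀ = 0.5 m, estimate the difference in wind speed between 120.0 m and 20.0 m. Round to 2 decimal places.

16.81 mph

Log law: V₂ = V₁ · ln(z₂/z₀)/ln(z₁/z₀) = 34.6 × 5.4806/3.6889 = 51.4059 mph
ΔV = 51.4059 − 34.6 = 16.8059 mph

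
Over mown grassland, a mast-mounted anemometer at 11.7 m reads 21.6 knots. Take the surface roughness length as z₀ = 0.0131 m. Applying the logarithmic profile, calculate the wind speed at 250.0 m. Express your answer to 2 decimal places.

Log law: V(z) ∝ ln(z/z₀), so V₂/V₁ = ln(z₂/z₀) / ln(z₁/z₀).
ln(250.0/0.0131) = 9.8566, ln(11.7/0.0131) = 6.7947
V₂ = 21.6 × 9.8566/6.7947 = 21.6 × 1.4506 = 31.3335 knots

31.33 knots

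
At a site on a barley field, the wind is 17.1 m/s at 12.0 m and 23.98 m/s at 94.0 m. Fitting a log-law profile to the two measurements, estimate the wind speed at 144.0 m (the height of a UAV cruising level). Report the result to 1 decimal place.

Log law: V ∝ ln(z/z₀). From the pair, with r = V₁/V₂ = 0.71309,
ln z₀ = (ln z₁ − r·ln z₂)/(1 − r) = (2.4849 − 0.71309×4.5433)/0.28691 = -2.6311 → z₀ = 0.07200 m
V₃ = V₁ · ln(z₃/z₀)/ln(z₁/z₀) = 17.1 × 7.6010/5.1161 = 25.4056 m/s

25.4 m/s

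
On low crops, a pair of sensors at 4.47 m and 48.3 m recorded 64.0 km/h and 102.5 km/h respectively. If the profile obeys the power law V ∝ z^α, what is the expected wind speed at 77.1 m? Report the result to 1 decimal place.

112.4 km/h

First find α: α = ln(V₂/V₁)/ln(z₂/z₁) = ln(102.5/64.0)/ln(48.3/4.47) = 0.47098/2.38004 = 0.1979
Extrapolate from 48.3 m to 77.1 m: V₃ = 102.5 × (77.1/48.3)^0.1979 = 102.5 × 1.0970 = 112.4388 km/h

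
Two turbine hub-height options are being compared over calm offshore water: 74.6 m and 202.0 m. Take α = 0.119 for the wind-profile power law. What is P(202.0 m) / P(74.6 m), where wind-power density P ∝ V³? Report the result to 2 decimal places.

1.43

Speed ratio: V_B/V_A = (z_B/z_A)^α = (202.0/74.6)^0.119 = (2.7078)^0.119 = 1.12585
Power-density ratio: P_B/P_A = (V_B/V_A)³ = (1.12585)³ = 1.42706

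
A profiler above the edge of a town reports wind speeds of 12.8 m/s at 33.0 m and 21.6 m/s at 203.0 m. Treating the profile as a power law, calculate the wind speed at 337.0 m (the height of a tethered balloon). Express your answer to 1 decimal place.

25.0 m/s

First find α: α = ln(V₂/V₁)/ln(z₂/z₁) = ln(21.6/12.8)/ln(203.0/33.0) = 0.52325/1.81670 = 0.2880
Extrapolate from 203.0 m to 337.0 m: V₃ = 21.6 × (337.0/203.0)^0.2880 = 21.6 × 1.1572 = 24.9952 m/s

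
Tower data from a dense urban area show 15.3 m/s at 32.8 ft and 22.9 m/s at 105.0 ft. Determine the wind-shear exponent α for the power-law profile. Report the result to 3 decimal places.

α ≈ 0.347

Power law: V₂/V₁ = (z₂/z₁)^α ⇒ α = ln(V₂/V₁) / ln(z₂/z₁)
α = ln(22.9/15.3) / ln(105.0/32.8) = ln(1.4967) / ln(3.2012)
  = 0.40328 / 1.16353 = 0.34660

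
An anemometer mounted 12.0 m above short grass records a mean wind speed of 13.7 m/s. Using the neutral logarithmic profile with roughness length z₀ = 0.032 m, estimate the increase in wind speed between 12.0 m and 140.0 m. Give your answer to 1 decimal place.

5.7 m/s

Log law: V₂ = V₁ · ln(z₂/z₀)/ln(z₁/z₀) = 13.7 × 8.3837/5.9269 = 19.3787 m/s
ΔV = 19.3787 − 13.7 = 5.6787 m/s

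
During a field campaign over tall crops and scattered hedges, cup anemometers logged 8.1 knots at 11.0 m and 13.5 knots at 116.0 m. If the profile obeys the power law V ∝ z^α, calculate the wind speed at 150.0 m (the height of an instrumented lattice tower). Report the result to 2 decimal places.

14.27 knots

First find α: α = ln(V₂/V₁)/ln(z₂/z₁) = ln(13.5/8.1)/ln(116.0/11.0) = 0.51083/2.35569 = 0.2168
Extrapolate from 116.0 m to 150.0 m: V₃ = 13.5 × (150.0/116.0)^0.2168 = 13.5 × 1.0573 = 14.2738 knots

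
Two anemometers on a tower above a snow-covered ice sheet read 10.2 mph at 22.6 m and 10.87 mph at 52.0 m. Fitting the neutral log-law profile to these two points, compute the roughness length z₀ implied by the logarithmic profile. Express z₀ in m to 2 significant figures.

z₀ ≈ 0.000070 m

Log law: V(z) ∝ ln(z/z₀). With r = V₁/V₂ = 10.2/10.87 = 0.93836,
r · ln(z₂/z₀) = ln(z₁/z₀) ⇒ ln z₀ = (ln z₁ − r·ln z₂)/(1 − r)
ln z₀ = (3.11795 − 0.93836×3.95124) / 0.06164 = -9.5680
z₀ = exp(-9.5680) = 0.00006993 m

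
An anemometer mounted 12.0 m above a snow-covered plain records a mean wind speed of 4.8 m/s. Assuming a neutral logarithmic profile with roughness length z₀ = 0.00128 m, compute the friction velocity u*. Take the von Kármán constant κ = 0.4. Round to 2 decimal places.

u* ≈ 0.21 m/s

Log law: V(z) = (u*/κ) · ln(z/z₀) ⇒ u* = κ · V / ln(z/z₀)
u* = 0.4 × 4.8 / ln(12.0/0.00128) = 0.4 × 4.8 / 9.1458
   = 1.9200 / 9.1458 = 0.2099 m/s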